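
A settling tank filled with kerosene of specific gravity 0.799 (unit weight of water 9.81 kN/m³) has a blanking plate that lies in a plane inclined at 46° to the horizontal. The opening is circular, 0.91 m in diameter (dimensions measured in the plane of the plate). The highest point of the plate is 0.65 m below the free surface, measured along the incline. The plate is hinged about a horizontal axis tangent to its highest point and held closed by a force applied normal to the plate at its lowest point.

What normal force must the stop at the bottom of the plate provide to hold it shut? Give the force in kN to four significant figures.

P ≈ 2.235 kN

γ = 0.799 × 9.81 = 7.83819 kN/m³.
Let θ = 46° be the plate's angle to the horizontal; measure y along the incline from where the plane meets the free surface. Vertical depth h = y·sinθ with sinθ = 0.719340.
The centroid is at the centre, 0.455 m below the top of the plate, so y_c = 0.65 + 0.455 = 1.105 m and h_c = 1.105 × 0.719340 = 0.794871 m.
A = π(0.455)² = 0.650388 m².
Resultant F = γ·h_c·A = 7.83819 × 0.794871 × 0.650388 = 4.05214 kN.
I_c = πr⁴/4 = π × 0.455⁴/4 = 0.0336617 m⁴.
Centre of pressure: y_p = y_c + I_c/(y_c·A) = 1.105 + 0.0336617/(1.105 × 0.650388) = 1.105 + 0.0468383 = 1.15184 m along the plane.
The resultant acts 0.455 + 0.0468383 = 0.501838 m (along the plate) below the hinge at the top edge, so the moment about the hinge is M = F × 0.501838 = 4.05214 × 0.501838 = 2.03352 kN·m.
A normal force at the bottom, 0.91 m from the hinge, must supply this moment: P = 2.03352/0.91 = 2.23464 kN.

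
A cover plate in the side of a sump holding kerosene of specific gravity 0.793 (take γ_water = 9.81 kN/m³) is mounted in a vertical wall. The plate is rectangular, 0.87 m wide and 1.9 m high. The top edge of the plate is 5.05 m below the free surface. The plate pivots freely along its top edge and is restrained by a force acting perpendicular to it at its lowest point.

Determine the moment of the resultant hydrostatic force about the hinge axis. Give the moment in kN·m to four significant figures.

γ = 0.793 × 9.81 = 7.77933 kN/m³.
The centroid lies 1.9/2 = 0.95 m below the top edge, so the centroid depth is h_c = 5.05 + 0.95 = 6 m.
A = 0.87 × 1.9 = 1.653 m².
Resultant F = γ·h_c·A = 7.77933 × 6 × 1.653 = 77.1554 kN.
I_c = b·h³/12 = 0.87 × 1.9³/12 = 0.497277 m⁴.
Centre of pressure: y_p = y_c + I_c/(y_c·A) = 6 + 0.497277/(6 × 1.653) = 6 + 0.0501388 = 6.05014 m along the plane.
The resultant acts 0.95 + 0.0501388 = 1.00014 m (along the plate) below the hinge at the top edge, so the moment about the hinge is M = F × 1.00014 = 77.1554 × 1.00014 = 77.1662 kN·m.

M ≈ 77.17 kN·m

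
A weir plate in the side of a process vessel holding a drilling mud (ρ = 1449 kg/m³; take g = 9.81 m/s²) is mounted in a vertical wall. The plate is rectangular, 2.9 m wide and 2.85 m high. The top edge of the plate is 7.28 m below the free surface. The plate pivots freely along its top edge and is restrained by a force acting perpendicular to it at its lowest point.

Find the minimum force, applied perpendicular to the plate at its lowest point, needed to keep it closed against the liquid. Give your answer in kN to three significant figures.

γ = ρg = 1449 × 9.81 / 1000 = 14.21469 kN/m³.
The centroid lies 2.85/2 = 1.425 m below the top edge, so the centroid depth is h_c = 7.28 + 1.425 = 8.705 m.
A = 2.9 × 2.85 = 8.265 m².
Resultant F = γ·h_c·A = 14.21469 × 8.705 × 8.265 = 1022.7 kN.
I_c = b·h³/12 = 2.9 × 2.85³/12 = 5.59437 m⁴.
Centre of pressure: y_p = y_c + I_c/(y_c·A) = 8.705 + 5.59437/(8.705 × 8.265) = 8.705 + 0.077757 = 8.78276 m along the plane.
The resultant acts 1.425 + 0.077757 = 1.50276 m (along the plate) below the hinge at the top edge, so the moment about the hinge is M = F × 1.50276 = 1022.7 × 1.50276 = 1536.87 kN·m.
A normal force at the bottom, 2.85 m from the hinge, must supply this moment: P = 1536.87/2.85 = 539.253 kN.

P ≈ 539 kN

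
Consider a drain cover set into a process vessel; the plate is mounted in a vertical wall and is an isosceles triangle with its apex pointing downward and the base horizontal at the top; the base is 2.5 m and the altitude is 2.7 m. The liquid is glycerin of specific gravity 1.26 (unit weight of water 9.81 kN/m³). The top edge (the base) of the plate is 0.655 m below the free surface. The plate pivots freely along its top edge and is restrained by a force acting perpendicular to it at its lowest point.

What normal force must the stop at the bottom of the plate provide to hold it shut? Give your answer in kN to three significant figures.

P ≈ 27.9 kN

γ = 1.26 × 9.81 = 12.3606 kN/m³.
With the apex down, the centroid sits h/3 = 2.7/3 = 0.9 m below the base (the top edge), so the centroid depth is h_c = 0.655 + 0.9 = 1.555 m.
A = ½ × 2.5 × 2.7 = 3.375 m².
Resultant F = γ·h_c·A = 12.3606 × 1.555 × 3.375 = 64.87 kN.
I_c = b·h³/36 = 2.5 × 2.7³/36 = 1.36688 m⁴.
Centre of pressure: y_p = y_c + I_c/(y_c·A) = 1.555 + 1.36688/(1.555 × 3.375) = 1.555 + 0.260451 = 1.81545 m along the plane.
The resultant acts 0.9 + 0.260451 = 1.16045 m (along the plate) below the hinge at the top edge, so the moment about the hinge is M = F × 1.16045 = 64.87 × 1.16045 = 75.2784 kN·m.
A normal force at the bottom, 2.7 m from the hinge, must supply this moment: P = 75.2784/2.7 = 27.8809 kN.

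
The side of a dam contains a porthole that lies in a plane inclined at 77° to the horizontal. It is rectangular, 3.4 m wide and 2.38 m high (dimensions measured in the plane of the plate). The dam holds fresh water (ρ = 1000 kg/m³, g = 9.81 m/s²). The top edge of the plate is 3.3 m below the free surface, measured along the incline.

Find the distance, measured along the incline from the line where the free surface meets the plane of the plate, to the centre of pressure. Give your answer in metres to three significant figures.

y_p = 4.60 m

γ = ρg = 1000 × 9.81 = 9810 N/m³ = 9.81 kN/m³.
Let θ = 77° be the plate's angle to the horizontal; measure y along the incline from where the plane meets the free surface. Vertical depth h = y·sinθ with sinθ = 0.974370.
The centroid lies 2.38/2 = 1.19 m below the top edge, so y_c = 3.3 + 1.19 = 4.49 m and h_c = 4.49 × 0.974370 = 4.37492 m.
A = 3.4 × 2.38 = 8.092 m².
Resultant F = γ·h_c·A = 9.81 × 4.37492 × 8.092 = 347.292 kN.
I_c = b·h³/12 = 3.4 × 2.38³/12 = 3.81969 m⁴.
Centre of pressure: y_p = y_c + I_c/(y_c·A) = 4.49 + 3.81969/(4.49 × 8.092) = 4.49 + 0.10513 = 4.59513 m along the plane.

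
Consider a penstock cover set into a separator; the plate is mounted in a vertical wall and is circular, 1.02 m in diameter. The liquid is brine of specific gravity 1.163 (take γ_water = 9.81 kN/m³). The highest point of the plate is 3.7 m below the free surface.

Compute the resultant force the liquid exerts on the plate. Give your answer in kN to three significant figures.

γ = 1.163 × 9.81 = 11.40903 kN/m³.
The centroid is at the centre, 0.51 m below the top of the plate, so the centroid depth is h_c = 3.7 + 0.51 = 4.21 m.
A = π(0.51)² = 0.817128 m².
Resultant F = γ·h_c·A = 11.40903 × 4.21 × 0.817128 = 39.2483 kN.

F ≈ 39.2 kN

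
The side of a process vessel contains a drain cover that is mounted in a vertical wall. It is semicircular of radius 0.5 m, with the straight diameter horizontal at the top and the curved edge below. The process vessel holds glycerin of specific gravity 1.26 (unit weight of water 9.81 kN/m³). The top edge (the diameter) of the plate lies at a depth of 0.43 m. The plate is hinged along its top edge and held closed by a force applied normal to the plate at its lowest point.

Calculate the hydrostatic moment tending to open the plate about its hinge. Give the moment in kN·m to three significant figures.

γ = 1.26 × 9.81 = 12.3606 kN/m³.
The centroid of a semicircle lies 4r/(3π) = 0.212207 m from the diameter, here below the top edge, so the centroid depth is h_c = 0.43 + 0.212207 = 0.642207 m.
A = πr²/2 = π × 0.5²/2 = 0.392699 m².
Resultant F = γ·h_c·A = 12.3606 × 0.642207 × 0.392699 = 3.11727 kN.
I_c = (π/8 − 8/(9π))·r⁴ = 0.109757 × 0.5⁴ = 0.00685981 m⁴.
Centre of pressure: y_p = y_c + I_c/(y_c·A) = 0.642207 + 0.00685981/(0.642207 × 0.392699) = 0.642207 + 0.0272005 = 0.669407 m along the plane.
The resultant acts 0.212207 + 0.0272005 = 0.239407 m (along the plate) below the hinge at the top edge, so the moment about the hinge is M = F × 0.239407 = 3.11727 × 0.239407 = 0.746296 kN·m.

M ≈ 0.746 kN·m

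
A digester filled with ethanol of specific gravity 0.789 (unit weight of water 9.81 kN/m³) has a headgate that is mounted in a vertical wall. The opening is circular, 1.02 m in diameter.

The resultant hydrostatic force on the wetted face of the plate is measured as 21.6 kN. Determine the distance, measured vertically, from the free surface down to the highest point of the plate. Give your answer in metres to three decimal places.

d_top ≈ 2.905 m

γ = 0.789 × 9.81 = 7.74009 kN/m³.
A = π(0.51)² = 0.817128 m².
From F = γ·h_c·A, the centroid depth is h_c = 21.6/(7.74009 × 0.817128) = 3.41521 m.
The centroid is at the centre, 0.51 m below the top of the plate, so the highest point sits at h_top = 3.41521 − 0.51 = 2.90521 m below the surface.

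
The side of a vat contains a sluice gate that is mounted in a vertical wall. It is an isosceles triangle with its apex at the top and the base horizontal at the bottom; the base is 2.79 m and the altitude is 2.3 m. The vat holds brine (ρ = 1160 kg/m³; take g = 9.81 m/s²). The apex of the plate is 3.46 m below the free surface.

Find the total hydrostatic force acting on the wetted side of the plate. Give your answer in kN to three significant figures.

γ = ρg = 1160 × 9.81 / 1000 = 11.3796 kN/m³.
With the apex up, the centroid sits 2h/3 = 2 × 2.3/3 = 1.53333 m below the apex, so the centroid depth is h_c = 3.46 + 1.53333 = 4.99333 m.
A = ½ × 2.79 × 2.3 = 3.2085 m².
Resultant F = γ·h_c·A = 11.3796 × 4.99333 × 3.2085 = 182.314 kN.

F ≈ 182 kN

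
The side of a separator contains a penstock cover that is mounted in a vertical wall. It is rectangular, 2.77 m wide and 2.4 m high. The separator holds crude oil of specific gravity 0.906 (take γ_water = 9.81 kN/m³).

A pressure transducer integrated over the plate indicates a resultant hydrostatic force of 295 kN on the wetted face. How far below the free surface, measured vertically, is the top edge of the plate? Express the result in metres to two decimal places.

γ = 0.906 × 9.81 = 8.88786 kN/m³.
A = 2.77 × 2.4 = 6.648 m².
From F = γ·h_c·A, the centroid depth is h_c = 295/(8.88786 × 6.648) = 4.99268 m.
The centroid lies 2.4/2 = 1.2 m below the top edge, so the top edge sits at h_top = 4.99268 − 1.2 = 3.79268 m below the surface.

d_top ≈ 3.79 m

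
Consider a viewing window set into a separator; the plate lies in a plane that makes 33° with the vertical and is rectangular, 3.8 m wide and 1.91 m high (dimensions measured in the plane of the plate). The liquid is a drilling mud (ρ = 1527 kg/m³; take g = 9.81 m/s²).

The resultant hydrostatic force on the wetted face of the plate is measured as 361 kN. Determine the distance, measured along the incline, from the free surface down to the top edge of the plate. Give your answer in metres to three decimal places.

γ = ρg = 1527 × 9.81 / 1000 = 14.97987 kN/m³.
A = 3.8 × 1.91 = 7.258 m².
From F = γ·h_c·A, the centroid depth is h_c = 361/(14.97987 × 7.258) = 3.32034 m.
The plate makes 33° with the vertical, i.e. θ = 90° − 33° = 57° to the horizontal. Measuring y along the incline from the free-surface line, vertical depth h = y·sinθ with sinθ = 0.838671.
Along the incline, y_c = h_c/sinθ = 3.32034/0.838671 = 3.95905 m.
The centroid lies 1.91/2 = 0.955 m below the top edge, so the top edge sits at y_top = 3.95905 − 0.955 = 3.00405 m along the incline.

y_top ≈ 3.004 m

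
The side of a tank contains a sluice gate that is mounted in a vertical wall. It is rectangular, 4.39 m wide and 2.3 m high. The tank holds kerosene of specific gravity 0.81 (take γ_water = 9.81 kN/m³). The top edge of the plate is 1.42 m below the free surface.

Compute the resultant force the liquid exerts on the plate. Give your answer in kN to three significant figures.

γ = 0.81 × 9.81 = 7.9461 kN/m³.
The centroid lies 2.3/2 = 1.15 m below the top edge, so the centroid depth is h_c = 1.42 + 1.15 = 2.57 m.
A = 4.39 × 2.3 = 10.097 m².
Resultant F = γ·h_c·A = 7.9461 × 2.57 × 10.097 = 206.196 kN.

F ≈ 206 kN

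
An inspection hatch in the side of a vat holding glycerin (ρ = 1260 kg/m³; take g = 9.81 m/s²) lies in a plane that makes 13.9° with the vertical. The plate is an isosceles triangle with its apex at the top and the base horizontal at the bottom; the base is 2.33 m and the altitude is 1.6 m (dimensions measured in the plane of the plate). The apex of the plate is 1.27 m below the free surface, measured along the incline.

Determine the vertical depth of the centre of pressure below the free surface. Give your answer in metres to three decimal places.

h_p = 2.327 m

γ = ρg = 1260 × 9.81 / 1000 = 12.3606 kN/m³.
The plate makes 13.9° with the vertical, i.e. θ = 90° − 13.9° = 76.1° to the horizontal. Measuring y along the incline from the free-surface line, vertical depth h = y·sinθ with sinθ = 0.970716.
With the apex up, the centroid sits 2h/3 = 2 × 1.6/3 = 1.06667 m below the apex, so y_c = 1.27 + 1.06667 = 2.33667 m and h_c = 2.33667 × 0.970716 = 2.26824 m.
A = ½ × 2.33 × 1.6 = 1.864 m².
Resultant F = γ·h_c·A = 12.3606 × 2.26824 × 1.864 = 52.2606 kN.
I_c = b·h³/36 = 2.33 × 1.6³/36 = 0.265102 m⁴.
Centre of pressure: y_p = y_c + I_c/(y_c·A) = 2.33667 + 0.265102/(2.33667 × 1.864) = 2.33667 + 0.0608653 = 2.39754 m along the plane.
Vertically, h_p = y_p·sinθ = 2.39754 × 0.970716 = 2.32733 m.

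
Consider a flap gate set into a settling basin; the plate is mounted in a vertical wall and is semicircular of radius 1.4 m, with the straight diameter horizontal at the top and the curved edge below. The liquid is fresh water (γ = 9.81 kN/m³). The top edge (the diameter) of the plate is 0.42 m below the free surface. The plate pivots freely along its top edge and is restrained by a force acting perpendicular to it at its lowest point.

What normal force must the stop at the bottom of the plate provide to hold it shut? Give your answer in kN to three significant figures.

γ = 9.81 kN/m³.
The centroid of a semicircle lies 4r/(3π) = 0.594178 m from the diameter, here below the top edge, so the centroid depth is h_c = 0.42 + 0.594178 = 1.01418 m.
A = πr²/2 = π × 1.4²/2 = 3.07876 m².
Resultant F = γ·h_c·A = 9.81 × 1.01418 × 3.07876 = 30.6309 kN.
I_c = (π/8 − 8/(9π))·r⁴ = 0.109757 × 1.4⁴ = 0.421642 m⁴.
Centre of pressure: y_p = y_c + I_c/(y_c·A) = 1.01418 + 0.421642/(1.01418 × 3.07876) = 1.01418 + 0.135037 = 1.14922 m along the plane.
The resultant acts 0.594178 + 0.135037 = 0.729215 m (along the plate) below the hinge at the top edge, so the moment about the hinge is M = F × 0.729215 = 30.6309 × 0.729215 = 22.3365 kN·m.
A normal force at the bottom, 1.4 m from the hinge, must supply this moment: P = 22.3365/1.4 = 15.9546 kN.

P ≈ 16.0 kN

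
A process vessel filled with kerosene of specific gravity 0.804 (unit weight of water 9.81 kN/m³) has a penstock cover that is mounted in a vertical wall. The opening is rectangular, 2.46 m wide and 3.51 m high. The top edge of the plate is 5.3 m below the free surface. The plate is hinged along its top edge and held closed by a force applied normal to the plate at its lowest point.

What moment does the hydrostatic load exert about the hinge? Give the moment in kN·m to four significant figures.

M ≈ 913.1 kN·m

γ = 0.804 × 9.81 = 7.88724 kN/m³.
The centroid lies 3.51/2 = 1.755 m below the top edge, so the centroid depth is h_c = 5.3 + 1.755 = 7.055 m.
A = 2.46 × 3.51 = 8.6346 m².
Resultant F = γ·h_c·A = 7.88724 × 7.055 × 8.6346 = 480.468 kN.
I_c = b·h³/12 = 2.46 × 3.51³/12 = 8.86493 m⁴.
Centre of pressure: y_p = y_c + I_c/(y_c·A) = 7.055 + 8.86493/(7.055 × 8.6346) = 7.055 + 0.145524 = 7.20052 m along the plane.
The resultant acts 1.755 + 0.145524 = 1.90052 m (along the plate) below the hinge at the top edge, so the moment about the hinge is M = F × 1.90052 = 480.468 × 1.90052 = 913.139 kN·m.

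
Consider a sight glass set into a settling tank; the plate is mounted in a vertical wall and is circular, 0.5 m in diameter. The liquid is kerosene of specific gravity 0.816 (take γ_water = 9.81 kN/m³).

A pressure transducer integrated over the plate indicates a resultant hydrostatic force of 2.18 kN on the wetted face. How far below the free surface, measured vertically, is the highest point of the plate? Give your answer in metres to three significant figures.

γ = 0.816 × 9.81 = 8.00496 kN/m³.
A = π(0.25)² = 0.19635 m².
From F = γ·h_c·A, the centroid depth is h_c = 2.18/(8.00496 × 0.19635) = 1.38697 m.
The centroid is at the centre, 0.25 m below the top of the plate, so the highest point sits at h_top = 1.38697 − 0.25 = 1.13697 m below the surface.

d_top ≈ 1.14 m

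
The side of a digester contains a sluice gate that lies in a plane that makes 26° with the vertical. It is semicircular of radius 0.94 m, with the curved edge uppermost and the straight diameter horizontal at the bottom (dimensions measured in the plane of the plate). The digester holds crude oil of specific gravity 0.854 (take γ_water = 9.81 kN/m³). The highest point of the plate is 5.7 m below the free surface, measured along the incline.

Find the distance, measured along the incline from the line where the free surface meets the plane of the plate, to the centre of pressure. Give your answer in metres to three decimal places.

γ = 0.854 × 9.81 = 8.37774 kN/m³.
The plate makes 26° with the vertical, i.e. θ = 90° − 26° = 64° to the horizontal. Measuring y along the incline from the free-surface line, vertical depth h = y·sinθ with sinθ = 0.898794.
The centroid lies 4r/(3π) = 0.398948 m above the diameter, so r − 4r/(3π) = 0.94 − 0.398948 = 0.541052 m below the topmost point, so y_c = 5.7 + 0.541052 = 6.24105 m and h_c = 6.24105 × 0.898794 = 5.60942 m.
A = πr²/2 = π × 0.94²/2 = 1.38796 m².
Resultant F = γ·h_c·A = 8.37774 × 5.60942 × 1.38796 = 65.2262 kN.
I_c = (π/8 − 8/(9π))·r⁴ = 0.109757 × 0.94⁴ = 0.0856927 m⁴.
Centre of pressure: y_p = y_c + I_c/(y_c·A) = 6.24105 + 0.0856927/(6.24105 × 1.38796) = 6.24105 + 0.00989257 = 6.25094 m along the plane.

y_p = 6.251 m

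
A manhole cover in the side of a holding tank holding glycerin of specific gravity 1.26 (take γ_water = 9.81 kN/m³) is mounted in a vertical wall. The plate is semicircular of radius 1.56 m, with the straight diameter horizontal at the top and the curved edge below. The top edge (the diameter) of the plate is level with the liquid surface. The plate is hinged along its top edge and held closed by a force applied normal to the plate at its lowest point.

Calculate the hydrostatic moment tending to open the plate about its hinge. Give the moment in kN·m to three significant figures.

γ = 1.26 × 9.81 = 12.3606 kN/m³.
The centroid of a semicircle lies 4r/(3π) = 0.662085 m from the diameter, here below the top edge, so the centroid depth is h_c = 0.662085 m.
A = πr²/2 = π × 1.56²/2 = 3.82269 m².
Resultant F = γ·h_c·A = 12.3606 × 0.662085 × 3.82269 = 31.284 kN.
I_c = (π/8 − 8/(9π))·r⁴ = 0.109757 × 1.56⁴ = 0.650026 m⁴.
Centre of pressure: y_p = y_c + I_c/(y_c·A) = 0.662085 + 0.650026/(0.662085 × 3.82269) = 0.662085 + 0.256831 = 0.918916 m along the plane.
The resultant acts 0.662085 + 0.256831 = 0.918916 m (along the plate) below the hinge at the top edge, so the moment about the hinge is M = F × 0.918916 = 31.284 × 0.918916 = 28.7474 kN·m.

M ≈ 28.7 kN·m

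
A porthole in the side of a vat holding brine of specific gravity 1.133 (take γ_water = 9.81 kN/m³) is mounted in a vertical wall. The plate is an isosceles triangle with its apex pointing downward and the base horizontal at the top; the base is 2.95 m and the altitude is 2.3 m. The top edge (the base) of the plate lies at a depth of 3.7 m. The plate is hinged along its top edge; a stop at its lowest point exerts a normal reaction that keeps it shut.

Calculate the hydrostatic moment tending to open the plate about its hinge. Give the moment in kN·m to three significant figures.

M ≈ 140 kN·m

γ = 1.133 × 9.81 = 11.11473 kN/m³.
With the apex down, the centroid sits h/3 = 2.3/3 = 0.766667 m below the base (the top edge), so the centroid depth is h_c = 3.7 + 0.766667 = 4.46667 m.
A = ½ × 2.95 × 2.3 = 3.3925 m².
Resultant F = γ·h_c·A = 11.11473 × 4.46667 × 3.3925 = 168.423 kN.
I_c = b·h³/36 = 2.95 × 2.3³/36 = 0.997018 m⁴.
Centre of pressure: y_p = y_c + I_c/(y_c·A) = 4.46667 + 0.997018/(4.46667 × 3.3925) = 4.46667 + 0.065796 = 4.53247 m along the plane.
The resultant acts 0.766667 + 0.065796 = 0.832463 m (along the plate) below the hinge at the top edge, so the moment about the hinge is M = F × 0.832463 = 168.423 × 0.832463 = 140.206 kN·m.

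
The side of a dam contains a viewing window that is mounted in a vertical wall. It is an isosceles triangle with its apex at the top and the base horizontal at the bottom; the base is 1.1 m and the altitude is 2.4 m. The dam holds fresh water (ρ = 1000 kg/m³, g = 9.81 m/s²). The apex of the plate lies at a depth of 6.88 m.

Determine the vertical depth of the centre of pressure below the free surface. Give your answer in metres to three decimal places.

γ = ρg = 1000 × 9.81 = 9810 N/m³ = 9.81 kN/m³.
With the apex up, the centroid sits 2h/3 = 2 × 2.4/3 = 1.6 m below the apex, so the centroid depth is h_c = 6.88 + 1.6 = 8.48 m.
A = ½ × 1.1 × 2.4 = 1.32 m².
Resultant F = γ·h_c·A = 9.81 × 8.48 × 1.32 = 109.809 kN.
I_c = b·h³/36 = 1.1 × 2.4³/36 = 0.4224 m⁴.
Centre of pressure: y_p = y_c + I_c/(y_c·A) = 8.48 + 0.4224/(8.48 × 1.32) = 8.48 + 0.0377358 = 8.51774 m along the plane.

h_p = 8.518 m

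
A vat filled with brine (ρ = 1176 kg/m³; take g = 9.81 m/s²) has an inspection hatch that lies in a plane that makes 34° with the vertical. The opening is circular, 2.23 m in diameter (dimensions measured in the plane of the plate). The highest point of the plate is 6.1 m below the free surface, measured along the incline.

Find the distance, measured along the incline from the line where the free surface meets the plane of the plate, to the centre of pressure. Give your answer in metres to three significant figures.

γ = ρg = 1176 × 9.81 / 1000 = 11.53656 kN/m³.
The plate makes 34° with the vertical, i.e. θ = 90° − 34° = 56° to the horizontal. Measuring y along the incline from the free-surface line, vertical depth h = y·sinθ with sinθ = 0.829038.
The centroid is at the centre, 1.115 m below the top of the plate, so y_c = 6.1 + 1.115 = 7.215 m and h_c = 7.215 × 0.829038 = 5.98151 m.
A = π(1.115)² = 3.90571 m².
Resultant F = γ·h_c·A = 11.53656 × 5.98151 × 3.90571 = 269.518 kN.
I_c = πr⁴/4 = π × 1.115⁴/4 = 1.21392 m⁴.
Centre of pressure: y_p = y_c + I_c/(y_c·A) = 7.215 + 1.21392/(7.215 × 3.90571) = 7.215 + 0.0430778 = 7.25808 m along the plane.

y_p = 7.26 m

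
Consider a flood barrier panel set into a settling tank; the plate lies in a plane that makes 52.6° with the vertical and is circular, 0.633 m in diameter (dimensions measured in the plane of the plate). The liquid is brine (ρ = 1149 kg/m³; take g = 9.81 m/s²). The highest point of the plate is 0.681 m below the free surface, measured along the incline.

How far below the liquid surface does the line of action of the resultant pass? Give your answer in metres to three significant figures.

γ = ρg = 1149 × 9.81 / 1000 = 11.27169 kN/m³.
The plate makes 52.6° with the vertical, i.e. θ = 90° − 52.6° = 37.4° to the horizontal. Measuring y along the incline from the free-surface line, vertical depth h = y·sinθ with sinθ = 0.607376.
The centroid is at the centre, 0.3165 m below the top of the plate, so y_c = 0.681 + 0.3165 = 0.9975 m and h_c = 0.9975 × 0.607376 = 0.605858 m.
A = π(0.3165)² = 0.3147 m².
Resultant F = γ·h_c·A = 11.27169 × 0.605858 × 0.3147 = 2.1491 kN.
I_c = πr⁴/4 = π × 0.3165⁴/4 = 0.00788106 m⁴.
Centre of pressure: y_p = y_c + I_c/(y_c·A) = 0.9975 + 0.00788106/(0.9975 × 0.3147) = 0.9975 + 0.0251059 = 1.02261 m along the plane.
Vertically, h_p = y_p·sinθ = 1.02261 × 0.607376 = 0.621109 m.

h_p = 0.621 m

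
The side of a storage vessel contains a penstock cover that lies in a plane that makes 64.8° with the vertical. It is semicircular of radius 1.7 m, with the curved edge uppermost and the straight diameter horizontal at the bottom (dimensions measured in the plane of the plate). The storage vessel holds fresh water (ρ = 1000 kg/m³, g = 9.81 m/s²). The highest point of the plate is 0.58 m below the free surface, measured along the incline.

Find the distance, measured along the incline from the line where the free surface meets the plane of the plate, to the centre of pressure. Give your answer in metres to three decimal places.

γ = ρg = 1000 × 9.81 = 9810 N/m³ = 9.81 kN/m³.
The plate makes 64.8° with the vertical, i.e. θ = 90° − 64.8° = 25.2° to the horizontal. Measuring y along the incline from the free-surface line, vertical depth h = y·sinθ with sinθ = 0.425779.
The centroid lies 4r/(3π) = 0.721502 m above the diameter, so r − 4r/(3π) = 1.7 − 0.721502 = 0.978498 m below the topmost point, so y_c = 0.58 + 0.978498 = 1.5585 m and h_c = 1.5585 × 0.425779 = 0.663577 m.
A = πr²/2 = π × 1.7²/2 = 4.5396 m².
Resultant F = γ·h_c·A = 9.81 × 0.663577 × 4.5396 = 29.5514 kN.
I_c = (π/8 − 8/(9π))·r⁴ = 0.109757 × 1.7⁴ = 0.916701 m⁴.
Centre of pressure: y_p = y_c + I_c/(y_c·A) = 1.5585 + 0.916701/(1.5585 × 4.5396) = 1.5585 + 0.12957 = 1.68807 m along the plane.

y_p = 1.688 m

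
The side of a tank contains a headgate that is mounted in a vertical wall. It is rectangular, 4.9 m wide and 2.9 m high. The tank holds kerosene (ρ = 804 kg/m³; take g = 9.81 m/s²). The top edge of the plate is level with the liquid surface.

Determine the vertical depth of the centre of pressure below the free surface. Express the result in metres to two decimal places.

γ = ρg = 804 × 9.81 / 1000 = 7.88724 kN/m³.
The centroid lies 2.9/2 = 1.45 m below the top edge, so the centroid depth is h_c = 1.45 m.
A = 4.9 × 2.9 = 14.21 m².
Resultant F = γ·h_c·A = 7.88724 × 1.45 × 14.21 = 162.513 kN.
I_c = b·h³/12 = 4.9 × 2.9³/12 = 9.95884 m⁴.
Centre of pressure: y_p = y_c + I_c/(y_c·A) = 1.45 + 9.95884/(1.45 × 14.21) = 1.45 + 0.483333 = 1.93333 m along the plane.

h_p = 1.93 m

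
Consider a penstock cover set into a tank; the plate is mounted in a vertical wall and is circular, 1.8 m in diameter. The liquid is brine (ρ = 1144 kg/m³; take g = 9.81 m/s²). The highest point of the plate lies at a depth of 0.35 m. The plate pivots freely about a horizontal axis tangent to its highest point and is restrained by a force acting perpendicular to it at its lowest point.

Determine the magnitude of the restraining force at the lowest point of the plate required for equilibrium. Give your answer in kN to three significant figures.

P ≈ 21.1 kN

γ = ρg = 1144 × 9.81 / 1000 = 11.22264 kN/m³.
The centroid is at the centre, 0.9 m below the top of the plate, so the centroid depth is h_c = 0.35 + 0.9 = 1.25 m.
A = π(0.9)² = 2.54469 m².
Resultant F = γ·h_c·A = 11.22264 × 1.25 × 2.54469 = 35.6977 kN.
I_c = πr⁴/4 = π × 0.9⁴/4 = 0.5153 m⁴.
Centre of pressure: y_p = y_c + I_c/(y_c·A) = 1.25 + 0.5153/(1.25 × 2.54469) = 1.25 + 0.162 = 1.412 m along the plane.
The resultant acts 0.9 + 0.162 = 1.062 m (along the plate) below the hinge at the top edge, so the moment about the hinge is M = F × 1.062 = 35.6977 × 1.062 = 37.911 kN·m.
A normal force at the bottom, 1.8 m from the hinge, must supply this moment: P = 37.911/1.8 = 21.0617 kN.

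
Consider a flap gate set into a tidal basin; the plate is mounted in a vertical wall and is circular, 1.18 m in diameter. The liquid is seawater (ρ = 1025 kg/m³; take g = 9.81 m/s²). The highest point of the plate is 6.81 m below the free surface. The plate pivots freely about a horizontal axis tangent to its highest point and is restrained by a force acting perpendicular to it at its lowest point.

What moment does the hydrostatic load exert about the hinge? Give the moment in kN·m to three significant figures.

γ = ρg = 1025 × 9.81 / 1000 = 10.05525 kN/m³.
The centroid is at the centre, 0.59 m below the top of the plate, so the centroid depth is h_c = 6.81 + 0.59 = 7.4 m.
A = π(0.59)² = 1.09359 m².
Resultant F = γ·h_c·A = 10.05525 × 7.4 × 1.09359 = 81.3728 kN.
I_c = πr⁴/4 = π × 0.59⁴/4 = 0.0951695 m⁴.
Centre of pressure: y_p = y_c + I_c/(y_c·A) = 7.4 + 0.0951695/(7.4 × 1.09359) = 7.4 + 0.0117601 = 7.41176 m along the plane.
The resultant acts 0.59 + 0.0117601 = 0.60176 m (along the plate) below the hinge at the top edge, so the moment about the hinge is M = F × 0.60176 = 81.3728 × 0.60176 = 48.9669 kN·m.

M ≈ 49.0 kN·m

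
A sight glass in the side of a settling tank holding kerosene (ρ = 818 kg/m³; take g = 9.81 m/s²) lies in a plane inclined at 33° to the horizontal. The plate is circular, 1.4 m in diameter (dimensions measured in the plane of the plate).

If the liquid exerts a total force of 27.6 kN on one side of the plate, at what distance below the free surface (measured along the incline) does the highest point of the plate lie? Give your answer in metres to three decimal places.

y_top ≈ 3.402 m

γ = ρg = 818 × 9.81 / 1000 = 8.02458 kN/m³.
A = π(0.7)² = 1.53938 m².
From F = γ·h_c·A, the centroid depth is h_c = 27.6/(8.02458 × 1.53938) = 2.2343 m.
Let θ = 33° be the plate's angle to the horizontal; measure y along the incline from where the plane meets the free surface. Vertical depth h = y·sinθ with sinθ = 0.544639.
Along the incline, y_c = h_c/sinθ = 2.2343/0.544639 = 4.10235 m.
The centroid is at the centre, 0.7 m below the top of the plate, so the highest point sits at y_top = 4.10235 − 0.7 = 3.40235 m along the incline.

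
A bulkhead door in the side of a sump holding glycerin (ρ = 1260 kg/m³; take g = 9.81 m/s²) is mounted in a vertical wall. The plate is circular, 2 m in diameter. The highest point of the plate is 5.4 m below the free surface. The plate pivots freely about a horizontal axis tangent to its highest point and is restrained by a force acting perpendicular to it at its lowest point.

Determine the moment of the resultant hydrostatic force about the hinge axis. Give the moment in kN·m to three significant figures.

M ≈ 258 kN·m

γ = ρg = 1260 × 9.81 / 1000 = 12.3606 kN/m³.
The centroid is at the centre, 1 m below the top of the plate, so the centroid depth is h_c = 5.4 + 1 = 6.4 m.
A = π(1)² = 3.14159 m².
Resultant F = γ·h_c·A = 12.3606 × 6.4 × 3.14159 = 248.524 kN.
I_c = πr⁴/4 = π × 1⁴/4 = 0.785398 m⁴.
Centre of pressure: y_p = y_c + I_c/(y_c·A) = 6.4 + 0.785398/(6.4 × 3.14159) = 6.4 + 0.0390625 = 6.43906 m along the plane.
The resultant acts 1 + 0.0390625 = 1.03906 m (along the plate) below the hinge at the top edge, so the moment about the hinge is M = F × 1.03906 = 248.524 × 1.03906 = 258.231 kN·m.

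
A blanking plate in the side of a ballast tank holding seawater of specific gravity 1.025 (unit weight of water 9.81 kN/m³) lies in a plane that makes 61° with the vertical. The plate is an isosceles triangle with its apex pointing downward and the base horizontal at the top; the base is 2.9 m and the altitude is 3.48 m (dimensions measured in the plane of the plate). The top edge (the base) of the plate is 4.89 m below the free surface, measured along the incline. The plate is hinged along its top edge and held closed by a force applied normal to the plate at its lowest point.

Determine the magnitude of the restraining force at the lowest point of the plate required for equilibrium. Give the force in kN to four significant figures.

P ≈ 54.36 kN

γ = 1.025 × 9.81 = 10.05525 kN/m³.
The plate makes 61° with the vertical, i.e. θ = 90° − 61° = 29° to the horizontal. Measuring y along the incline from the free-surface line, vertical depth h = y·sinθ with sinθ = 0.484810.
With the apex down, the centroid sits h/3 = 3.48/3 = 1.16 m below the base (the top edge), so y_c = 4.89 + 1.16 = 6.05 m and h_c = 6.05 × 0.484810 = 2.9331 m.
A = ½ × 2.9 × 3.48 = 5.046 m².
Resultant F = γ·h_c·A = 10.05525 × 2.9331 × 5.046 = 148.822 kN.
I_c = b·h³/36 = 2.9 × 3.48³/36 = 3.39495 m⁴.
Centre of pressure: y_p = y_c + I_c/(y_c·A) = 6.05 + 3.39495/(6.05 × 5.046) = 6.05 + 0.111207 = 6.16121 m along the plane.
The resultant acts 1.16 + 0.111207 = 1.27121 m (along the plate) below the hinge at the top edge, so the moment about the hinge is M = F × 1.27121 = 148.822 × 1.27121 = 189.184 kN·m.
A normal force at the bottom, 3.48 m from the hinge, must supply this moment: P = 189.184/3.48 = 54.3632 kN.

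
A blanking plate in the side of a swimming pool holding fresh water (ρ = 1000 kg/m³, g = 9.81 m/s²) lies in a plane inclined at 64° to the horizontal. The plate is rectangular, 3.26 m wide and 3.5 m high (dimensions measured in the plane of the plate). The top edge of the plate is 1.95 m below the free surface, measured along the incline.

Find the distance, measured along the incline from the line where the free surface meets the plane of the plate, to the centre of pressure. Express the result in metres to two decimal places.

γ = ρg = 1000 × 9.81 = 9810 N/m³ = 9.81 kN/m³.
Let θ = 64° be the plate's angle to the horizontal; measure y along the incline from where the plane meets the free surface. Vertical depth h = y·sinθ with sinθ = 0.898794.
The centroid lies 3.5/2 = 1.75 m below the top edge, so y_c = 1.95 + 1.75 = 3.7 m and h_c = 3.7 × 0.898794 = 3.32554 m.
A = 3.26 × 3.5 = 11.41 m².
Resultant F = γ·h_c·A = 9.81 × 3.32554 × 11.41 = 372.235 kN.
I_c = b·h³/12 = 3.26 × 3.5³/12 = 11.6477 m⁴.
Centre of pressure: y_p = y_c + I_c/(y_c·A) = 3.7 + 11.6477/(3.7 × 11.41) = 3.7 + 0.275901 = 3.9759 m along the plane.

y_p = 3.98 m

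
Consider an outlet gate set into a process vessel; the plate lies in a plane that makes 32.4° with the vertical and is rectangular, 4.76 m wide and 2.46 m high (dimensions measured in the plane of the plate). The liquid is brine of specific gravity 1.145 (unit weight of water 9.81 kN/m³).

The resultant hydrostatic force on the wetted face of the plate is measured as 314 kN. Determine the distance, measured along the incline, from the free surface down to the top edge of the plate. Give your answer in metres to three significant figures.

γ = 1.145 × 9.81 = 11.23245 kN/m³.
A = 4.76 × 2.46 = 11.7096 m².
From F = γ·h_c·A, the centroid depth is h_c = 314/(11.23245 × 11.7096) = 2.38733 m.
The plate makes 32.4° with the vertical, i.e. θ = 90° − 32.4° = 57.6° to the horizontal. Measuring y along the incline from the free-surface line, vertical depth h = y·sinθ with sinθ = 0.844328.
Along the incline, y_c = h_c/sinθ = 2.38733/0.844328 = 2.82749 m.
The centroid lies 2.46/2 = 1.23 m below the top edge, so the top edge sits at y_top = 2.82749 − 1.23 = 1.59749 m along the incline.

y_top ≈ 1.60 m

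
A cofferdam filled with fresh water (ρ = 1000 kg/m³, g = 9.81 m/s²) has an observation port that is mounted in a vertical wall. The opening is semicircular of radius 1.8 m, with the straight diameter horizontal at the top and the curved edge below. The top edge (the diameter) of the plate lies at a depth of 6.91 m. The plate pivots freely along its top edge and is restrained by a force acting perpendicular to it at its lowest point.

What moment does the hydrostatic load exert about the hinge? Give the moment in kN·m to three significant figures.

γ = ρg = 1000 × 9.81 = 9810 N/m³ = 9.81 kN/m³.
The centroid of a semicircle lies 4r/(3π) = 0.763944 m from the diameter, here below the top edge, so the centroid depth is h_c = 6.91 + 0.763944 = 7.67394 m.
A = πr²/2 = π × 1.8²/2 = 5.08938 m².
Resultant F = γ·h_c·A = 9.81 × 7.67394 × 5.08938 = 383.135 kN.
I_c = (π/8 − 8/(9π))·r⁴ = 0.109757 × 1.8⁴ = 1.15219 m⁴.
Centre of pressure: y_p = y_c + I_c/(y_c·A) = 7.67394 + 1.15219/(7.67394 × 5.08938) = 7.67394 + 0.0295013 = 7.70344 m along the plane.
The resultant acts 0.763944 + 0.0295013 = 0.793445 m (along the plate) below the hinge at the top edge, so the moment about the hinge is M = F × 0.793445 = 383.135 × 0.793445 = 303.997 kN·m.

M ≈ 304 kN·m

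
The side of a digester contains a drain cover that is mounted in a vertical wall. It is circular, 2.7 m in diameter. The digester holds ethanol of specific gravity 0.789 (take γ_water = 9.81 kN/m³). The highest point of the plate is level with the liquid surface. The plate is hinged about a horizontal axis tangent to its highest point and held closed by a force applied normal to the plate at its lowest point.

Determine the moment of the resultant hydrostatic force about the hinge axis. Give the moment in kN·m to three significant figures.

M ≈ 101 kN·m

γ = 0.789 × 9.81 = 7.74009 kN/m³.
The centroid is at the centre, 1.35 m below the top of the plate, so the centroid depth is h_c = 1.35 m.
A = π(1.35)² = 5.72555 m².
Resultant F = γ·h_c·A = 7.74009 × 1.35 × 5.72555 = 59.827 kN.
I_c = πr⁴/4 = π × 1.35⁴/4 = 2.6087 m⁴.
Centre of pressure: y_p = y_c + I_c/(y_c·A) = 1.35 + 2.6087/(1.35 × 5.72555) = 1.35 + 0.3375 = 1.6875 m along the plane.
The resultant acts 1.35 + 0.3375 = 1.6875 m (along the plate) below the hinge at the top edge, so the moment about the hinge is M = F × 1.6875 = 59.827 × 1.6875 = 100.958 kN·m.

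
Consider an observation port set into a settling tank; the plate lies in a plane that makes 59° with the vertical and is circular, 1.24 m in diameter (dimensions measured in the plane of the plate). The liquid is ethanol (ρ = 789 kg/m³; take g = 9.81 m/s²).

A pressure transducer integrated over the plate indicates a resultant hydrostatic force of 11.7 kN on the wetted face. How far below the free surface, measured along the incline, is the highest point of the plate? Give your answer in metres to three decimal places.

y_top ≈ 1.810 m

γ = ρg = 789 × 9.81 / 1000 = 7.74009 kN/m³.
A = π(0.62)² = 1.20763 m².
From F = γ·h_c·A, the centroid depth is h_c = 11.7/(7.74009 × 1.20763) = 1.25172 m.
The plate makes 59° with the vertical, i.e. θ = 90° − 59° = 31° to the horizontal. Measuring y along the incline from the free-surface line, vertical depth h = y·sinθ with sinθ = 0.515038.
Along the incline, y_c = h_c/sinθ = 1.25172/0.515038 = 2.43034 m.
The centroid is at the centre, 0.62 m below the top of the plate, so the highest point sits at y_top = 2.43034 − 0.62 = 1.81034 m along the incline.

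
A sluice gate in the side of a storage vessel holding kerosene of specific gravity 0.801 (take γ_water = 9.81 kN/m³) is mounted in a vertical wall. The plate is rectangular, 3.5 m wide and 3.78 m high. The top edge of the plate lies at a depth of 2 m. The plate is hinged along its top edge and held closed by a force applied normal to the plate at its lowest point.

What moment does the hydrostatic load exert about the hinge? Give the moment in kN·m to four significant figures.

γ = 0.801 × 9.81 = 7.85781 kN/m³.
The centroid lies 3.78/2 = 1.89 m below the top edge, so the centroid depth is h_c = 2 + 1.89 = 3.89 m.
A = 3.5 × 3.78 = 13.23 m².
Resultant F = γ·h_c·A = 7.85781 × 3.89 × 13.23 = 404.4 kN.
I_c = b·h³/12 = 3.5 × 3.78³/12 = 15.753 m⁴.
Centre of pressure: y_p = y_c + I_c/(y_c·A) = 3.89 + 15.753/(3.89 × 13.23) = 3.89 + 0.306093 = 4.19609 m along the plane.
The resultant acts 1.89 + 0.306093 = 2.19609 m (along the plate) below the hinge at the top edge, so the moment about the hinge is M = F × 2.19609 = 404.4 × 2.19609 = 888.099 kN·m.

M ≈ 888.1 kN·m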